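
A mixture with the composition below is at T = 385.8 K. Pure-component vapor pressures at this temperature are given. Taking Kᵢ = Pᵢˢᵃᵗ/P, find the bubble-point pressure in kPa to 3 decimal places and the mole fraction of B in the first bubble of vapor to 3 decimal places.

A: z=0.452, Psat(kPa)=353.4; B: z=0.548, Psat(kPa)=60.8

Pbub = 193.055 kPa, y_B = 0.173

At the bubble point ψ → 0, so ΣzᵢKᵢ = 1 with Kᵢ = Pᵢˢᵃᵗ/P ⇒ P = ΣzᵢPᵢˢᵃᵗ.
P = 0.452·353.4 + 0.548·60.8 = 193.055 kPa
yᵢ = zᵢPᵢˢᵃᵗ/P ⇒ y_B = 0.548·60.8/193.055 = 0.173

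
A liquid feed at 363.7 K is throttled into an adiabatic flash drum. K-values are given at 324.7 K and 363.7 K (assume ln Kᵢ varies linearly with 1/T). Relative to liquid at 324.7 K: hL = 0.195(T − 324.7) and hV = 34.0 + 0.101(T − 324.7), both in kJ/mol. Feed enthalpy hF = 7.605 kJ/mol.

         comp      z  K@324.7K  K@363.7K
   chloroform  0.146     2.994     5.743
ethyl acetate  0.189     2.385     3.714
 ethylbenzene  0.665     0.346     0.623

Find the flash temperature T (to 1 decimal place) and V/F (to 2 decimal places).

Adiabatic flash: solve Rachford–Rice at each trial T, then check hF = ψ·hV(T) + (1−ψ)·hL(T).
  T = 324.7 K: K = (2.994, 2.385, 0.346), RR gives ψ = 0.107, H_out = 3.647 kJ/mol
  T = 363.7 K: K = (5.743, 3.714, 0.623), RR gives ψ = 0.693, H_out = 28.639 kJ/mol
  T = 344.2 K: K = (4.224, 3.014, 0.472), RR gives ψ = 0.366, H_out = 15.571 kJ/mol
  T = 334.4 K: K = (3.571, 2.689, 0.406), RR gives ψ = 0.238, H_out = 9.772 kJ/mol
  T = 329.5 K: K = (3.271, 2.533, 0.375), RR gives ψ = 0.174, H_out = 6.768 kJ/mol
  T = 331.9 K: K = (3.416, 2.609, 0.390), RR gives ψ = 0.206, H_out = 8.257 kJ/mol
Linear interpolation between T = 329.5 (H_out = 6.768) and T = 331.9 (H_out = 8.257) on hF = 7.605 gives T ≈ 330.8 K, at which ψ = 0.19.

T = 330.8 K, V/F = 0.19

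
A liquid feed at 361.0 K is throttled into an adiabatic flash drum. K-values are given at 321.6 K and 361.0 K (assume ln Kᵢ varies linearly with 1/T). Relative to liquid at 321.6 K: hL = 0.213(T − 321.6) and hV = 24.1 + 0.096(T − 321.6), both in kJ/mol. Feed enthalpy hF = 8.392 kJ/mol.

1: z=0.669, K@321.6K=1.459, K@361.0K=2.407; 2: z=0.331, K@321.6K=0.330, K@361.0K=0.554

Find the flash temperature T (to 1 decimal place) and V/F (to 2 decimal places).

T = 323.2 K, V/F = 0.34

Adiabatic flash: solve Rachford–Rice at each trial T, then check hF = ψ·hV(T) + (1−ψ)·hL(T).
  T = 321.6 K: K = (1.459, 0.330), RR gives ψ = 0.277, H_out = 6.685 kJ/mol
  T = 361.0 K: K = (2.407, 0.554), RR gives ψ = 1.000, H_out = 27.882 kJ/mol
  T = 341.3 K: K = (1.901, 0.434), RR gives ψ = 0.815, H_out = 21.954 kJ/mol
  T = 331.5 K: K = (1.673, 0.380), RR gives ψ = 0.588, H_out = 15.594 kJ/mol
  T = 326.6 K: K = (1.565, 0.355), RR gives ψ = 0.451, H_out = 11.678 kJ/mol
  T = 324.1 K: K = (1.512, 0.342), RR gives ψ = 0.370, H_out = 9.344 kJ/mol
  T = 322.9 K: K = (1.486, 0.336), RR gives ψ = 0.327, H_out = 8.115 kJ/mol
Linear interpolation between T = 322.9 (H_out = 8.115) and T = 324.1 (H_out = 9.344) on hF = 8.392 gives T ≈ 323.2 K, at which ψ = 0.34.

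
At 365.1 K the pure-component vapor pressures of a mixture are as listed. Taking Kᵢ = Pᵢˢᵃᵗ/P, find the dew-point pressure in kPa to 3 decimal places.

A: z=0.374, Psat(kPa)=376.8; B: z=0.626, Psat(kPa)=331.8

Pdew = 347.313 kPa

At the dew point ψ → 1, so Σzᵢ/Kᵢ = 1 with Kᵢ = Pᵢˢᵃᵗ/P ⇒ 1/P = Σzᵢ/Pᵢˢᵃᵗ.
1/P = 0.374/376.8 + 0.626/331.8 = 0.002879 ⇒ P = 347.313 kPa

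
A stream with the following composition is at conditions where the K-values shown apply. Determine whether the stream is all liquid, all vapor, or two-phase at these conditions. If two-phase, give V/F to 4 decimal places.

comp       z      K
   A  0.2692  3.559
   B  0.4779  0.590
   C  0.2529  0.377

ΣzᵢKᵢ = 1.3354; Σzᵢ/Kᵢ = 1.5565.
Both exceed 1, so a two-phase solution exists.
Rachford–Rice: g(ψ) = Σ zᵢ(Kᵢ−1)/(1+ψ(Kᵢ−1)) = 0.
Iterate (Newton) starting at ψ = 0.5:
  ψ = 0.5000: g = -0.17310, g' = -0.6734 → ψ = 0.2430
  ψ = 0.2430: g = 0.02150, g' = -0.9057 → ψ = 0.2667
  ψ = 0.2667: g = 0.00049, g' = -0.8652 → ψ = 0.2673
Converged at ψ = 0.2673.

two-phase, V/F = 0.2673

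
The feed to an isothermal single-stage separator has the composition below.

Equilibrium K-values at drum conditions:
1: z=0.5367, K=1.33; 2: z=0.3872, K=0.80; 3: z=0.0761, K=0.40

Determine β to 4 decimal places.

β = 0.5064

Material balance + equilibrium reduce to Σ zᵢ(Kᵢ−1)/(1+β(Kᵢ−1)) = 0.
g(0) = ΣzᵢKᵢ − 1 = 0.0540 and g(1) = 1 − Σzᵢ/Kᵢ = -0.0778, so a root lies in (0, 1).
Iterate (Newton) starting at β = 0.5:
  β = 0.5000: g = 0.00075, g' = -0.1181 → β = 0.5064
Converged at β = 0.5064.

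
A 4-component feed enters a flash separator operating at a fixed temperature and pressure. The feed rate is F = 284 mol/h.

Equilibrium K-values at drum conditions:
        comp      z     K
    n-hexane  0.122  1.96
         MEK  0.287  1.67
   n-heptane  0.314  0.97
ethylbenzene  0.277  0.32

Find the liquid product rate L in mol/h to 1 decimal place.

L = 194.9 mol/h

Rachford–Rice: g(β) = Σ zᵢ(Kᵢ−1)/(1+β(Kᵢ−1)) = 0.
Feasibility: ΣzᵢKᵢ = 1.112, Σzᵢ/Kᵢ = 1.423 — both > 1, two phases present.
Newton–Raphson from β = 0.48:
  β = 0.480: g = -0.0635, g' = -0.409 → β = 0.325
  β = 0.325: g = -0.0040, g' = -0.364 → β = 0.314
Converged at β = 0.314.
Then V = β·F = 0.3136·284 = 89.1 mol/h and L = F − V = 194.9 mol/h.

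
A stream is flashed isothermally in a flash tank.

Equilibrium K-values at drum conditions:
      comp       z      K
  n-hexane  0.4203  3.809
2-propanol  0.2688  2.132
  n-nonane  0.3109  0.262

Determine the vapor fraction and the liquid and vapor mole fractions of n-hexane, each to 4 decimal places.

ψ = 0.7733, x_n-hexane = 0.1325, y_n-hexane = 0.5047

Rachford–Rice: g(ψ) = Σ zᵢ(Kᵢ−1)/(1+ψ(Kᵢ−1)) = 0.
g(0) = ΣzᵢKᵢ − 1 = 1.2555 and g(1) = 1 − Σzᵢ/Kᵢ = -0.4231, so a root lies in (0, 1).
Iterate (Newton) starting at ψ = 0.69:
  ψ = 0.6900: g = 0.10515, g' = -1.1957 → ψ = 0.7779
  ψ = 0.7779: g = -0.00630, g' = -1.3579 → ψ = 0.7733
Converged at ψ = 0.7733.
Compositions from xᵢ = zᵢ/(1+ψ(Kᵢ−1)), yᵢ = Kᵢxᵢ:
  n-hexane: x = 0.1325, y = 0.5047
  2-propanol: x = 0.1433, y = 0.3056
  n-nonane: x = 0.7242, y = 0.1897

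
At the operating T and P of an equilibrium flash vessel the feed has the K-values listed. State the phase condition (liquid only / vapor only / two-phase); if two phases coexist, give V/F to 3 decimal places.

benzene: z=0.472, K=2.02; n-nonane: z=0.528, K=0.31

ΣzᵢKᵢ = 1.117; Σzᵢ/Kᵢ = 1.937.
Both exceed 1, so a two-phase solution exists.
Let ψ = V/F and solve Σ zᵢ(Kᵢ−1)/(1+ψ(Kᵢ−1)) = 0.
Binary case is linear: z₁(K₁−1)(1+ψ(K₂−1)) + z₂(K₂−1)(1+ψ(K₁−1)) = 0
⇒ ψ = [z₁(K₁−1)+z₂(K₂−1)] / [−(K₁−1)(K₂−1)] = 0.1171/0.7038 = 0.166

two-phase, V/F = 0.166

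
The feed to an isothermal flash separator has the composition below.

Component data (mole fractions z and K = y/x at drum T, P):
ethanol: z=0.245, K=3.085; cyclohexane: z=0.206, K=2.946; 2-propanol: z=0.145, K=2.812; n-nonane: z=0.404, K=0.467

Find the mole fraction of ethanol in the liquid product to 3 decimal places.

Rachford–Rice: g(V/F) = Σ zᵢ(Kᵢ−1)/(1+V/F(Kᵢ−1)) = 0.
g(0) = ΣzᵢKᵢ − 1 = 0.959 and g(1) = 1 − Σzᵢ/Kᵢ = -0.066, so a root lies in (0, 1).
Newton iteration, V/F⁰ = 0.5:
  V/F = 0.500: g = 0.2976, g' = -0.800 → V/F = 0.872
  V/F = 0.872: g = 0.0295, g' = -0.714 → V/F = 0.913
Converged at V/F = 0.913.
Compositions from xᵢ = zᵢ/(1+V/F(Kᵢ−1)), yᵢ = Kᵢxᵢ:
  ethanol: x = 0.084, y = 0.260
  cyclohexane: x = 0.074, y = 0.219
  2-propanol: x = 0.055, y = 0.154
  n-nonane: x = 0.787, y = 0.367

x_ethanol = 0.084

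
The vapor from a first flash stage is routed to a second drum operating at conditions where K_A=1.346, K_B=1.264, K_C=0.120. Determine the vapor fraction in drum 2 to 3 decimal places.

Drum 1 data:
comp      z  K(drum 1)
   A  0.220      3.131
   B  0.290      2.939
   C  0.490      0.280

V/F (drum 2) = 0.212

Drum 1:
Newton–Raphson from ψ₁ = 0.5:
  ψ₁ = 0.500: g = -0.0388, g' = -1.135 → ψ₁ = 0.466
Converged at ψ₁ = 0.466.
Drum-1 compositions:
  A: x = 0.110, y = 0.346
  B: x = 0.152, y = 0.448
  C: x = 0.737, y = 0.206
Drum-2 feed = drum-1 vapor: z₂ = (0.3457, 0.4479, 0.2064).
Drum 2:
Let ψ₂ = V/F and solve Σ zᵢ(Kᵢ−1)/(1+ψ₂(Kᵢ−1)) = 0.
Check two-phase: ΣzᵢKᵢ = 1.056 > 1 and Σzᵢ/Kᵢ = 2.331 > 1, so g(0) = 0.056 > 0 and g(1) = -1.331 < 0.
Newton–Raphson from ψ₂ = 0.5:
  ψ₂ = 0.500: g = -0.1179, g' = -0.564 → ψ₂ = 0.291
  ψ₂ = 0.291: g = -0.0257, g' = -0.350 → ψ₂ = 0.218
  ψ₂ = 0.218: g = -0.0016, g' = -0.308 → ψ₂ = 0.212
Converged at ψ₂ = 0.212.
  A: x = 0.322, y = 0.433
  B: x = 0.424, y = 0.536
  C: x = 0.254, y = 0.030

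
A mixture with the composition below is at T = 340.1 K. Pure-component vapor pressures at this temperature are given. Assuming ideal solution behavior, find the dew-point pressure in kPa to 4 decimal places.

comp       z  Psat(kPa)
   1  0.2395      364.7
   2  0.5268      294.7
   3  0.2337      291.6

At the dew point ψ → 1, so Σzᵢ/Kᵢ = 1 with Kᵢ = Pᵢˢᵃᵗ/P ⇒ 1/P = Σzᵢ/Pᵢˢᵃᵗ.
1/P = 0.2395/364.7 + 0.5268/294.7 + 0.2337/291.6 = 0.0032457 ⇒ P = 308.0976 kPa

Pdew = 308.0976 kPa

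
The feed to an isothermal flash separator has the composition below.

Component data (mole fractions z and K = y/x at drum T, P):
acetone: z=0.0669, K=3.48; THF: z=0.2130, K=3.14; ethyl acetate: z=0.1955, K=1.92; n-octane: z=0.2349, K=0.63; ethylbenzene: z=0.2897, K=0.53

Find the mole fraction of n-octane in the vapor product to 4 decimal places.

y_n-octane = 0.2068

Let β = V/F and solve Σ zᵢ(Kᵢ−1)/(1+β(Kᵢ−1)) = 0.
Check two-phase: ΣzᵢKᵢ = 1.5785 > 1 and Σzᵢ/Kᵢ = 1.1083 > 1, so g(0) = 0.5785 > 0 and g(1) = -0.1083 < 0.
Newton–Raphson from β = 0.5:
  β = 0.5000: g = 0.13284, g' = -0.5450 → β = 0.7437
  β = 0.7437: g = 0.01177, g' = -0.4669 → β = 0.7689
  β = 0.7689: g = 0.00003, g' = -0.4646 → β = 0.7690
Converged at β = 0.7690.
Compositions from xᵢ = zᵢ/(1+β(Kᵢ−1)), yᵢ = Kᵢxᵢ:
  acetone: x = 0.0230, y = 0.0801
  THF: x = 0.0805, y = 0.2528
  ethyl acetate: x = 0.1145, y = 0.2198
  n-octane: x = 0.3283, y = 0.2068
  ethylbenzene: x = 0.4537, y = 0.2404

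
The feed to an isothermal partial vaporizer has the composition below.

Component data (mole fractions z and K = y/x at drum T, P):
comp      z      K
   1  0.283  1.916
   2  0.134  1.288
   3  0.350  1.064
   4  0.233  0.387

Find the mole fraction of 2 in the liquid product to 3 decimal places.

Let ψ = V/F and solve Σ zᵢ(Kᵢ−1)/(1+ψ(Kᵢ−1)) = 0.
Feasibility: ΣzᵢKᵢ = 1.177, Σzᵢ/Kᵢ = 1.183 — both > 1, two phases present.
Newton–Raphson from ψ = 0.5:
  ψ = 0.500: g = 0.0273, g' = -0.304 → ψ = 0.590
  ψ = 0.590: g = -0.0009, g' = -0.324 → ψ = 0.587
Converged at ψ = 0.587.
Compositions from xᵢ = zᵢ/(1+ψ(Kᵢ−1)), yᵢ = Kᵢxᵢ:
  1: x = 0.184, y = 0.353
  2: x = 0.115, y = 0.148
  3: x = 0.337, y = 0.359
  4: x = 0.364, y = 0.141

x_2 = 0.115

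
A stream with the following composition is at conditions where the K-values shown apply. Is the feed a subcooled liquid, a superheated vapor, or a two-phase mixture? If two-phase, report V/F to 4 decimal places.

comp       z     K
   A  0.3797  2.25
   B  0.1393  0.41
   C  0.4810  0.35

ΣzᵢKᵢ = 1.0798; Σzᵢ/Kᵢ = 1.8828.
Both exceed 1, so a two-phase solution exists.
Material balance + equilibrium reduce to Σ zᵢ(Kᵢ−1)/(1+ψ(Kᵢ−1)) = 0.
Newton iteration, ψ⁰ = 0.68:
  ψ = 0.6800: g = -0.44100, g' = -0.9613 → ψ = 0.2212
  ψ = 0.2212: g = -0.08788, g' = -0.7054 → ψ = 0.0967
  ψ = 0.0967: g = 0.00269, g' = -0.7582 → ψ = 0.1002
Converged at ψ = 0.1002.

two-phase, V/F = 0.1002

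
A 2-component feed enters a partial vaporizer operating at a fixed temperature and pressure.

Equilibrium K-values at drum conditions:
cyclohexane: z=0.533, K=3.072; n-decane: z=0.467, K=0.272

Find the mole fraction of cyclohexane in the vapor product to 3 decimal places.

Rachford–Rice: g(ψ) = Σ zᵢ(Kᵢ−1)/(1+ψ(Kᵢ−1)) = 0.
Check two-phase: ΣzᵢKᵢ = 1.764 > 1 and Σzᵢ/Kᵢ = 1.890 > 1, so g(0) = 0.764 > 0 and g(1) = -0.890 < 0.
Newton iteration, ψ⁰ = 0.5:
  ψ = 0.500: g = 0.0079, g' = -1.164 → ψ = 0.507
Converged at ψ = 0.507.
Compositions from xᵢ = zᵢ/(1+ψ(Kᵢ−1)), yᵢ = Kᵢxᵢ:
  cyclohexane: x = 0.260, y = 0.799
  n-decane: x = 0.740, y = 0.201

y_cyclohexane = 0.799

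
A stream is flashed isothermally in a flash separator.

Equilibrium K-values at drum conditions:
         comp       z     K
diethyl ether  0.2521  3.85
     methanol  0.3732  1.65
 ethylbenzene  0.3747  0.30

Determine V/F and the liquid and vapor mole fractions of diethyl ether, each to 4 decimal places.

Material balance + equilibrium reduce to Σ zᵢ(Kᵢ−1)/(1+V/F(Kᵢ−1)) = 0.
Check two-phase: ΣzᵢKᵢ = 1.6988 > 1 and Σzᵢ/Kᵢ = 1.5407 > 1, so g(0) = 0.6988 > 0 and g(1) = -0.5407 < 0.
Newton–Raphson from V/F = 0.38:
  V/F = 0.3800: g = 0.18212, g' = -0.9141 → V/F = 0.5792
  V/F = 0.5792: g = 0.00611, g' = -0.8940 → V/F = 0.5861
  V/F = 0.5861: g = -0.00001, g' = -0.8977 → V/F = 0.5860
Converged at V/F = 0.5860.
Compositions from xᵢ = zᵢ/(1+V/F(Kᵢ−1)), yᵢ = Kᵢxᵢ:
  diethyl ether: x = 0.0944, y = 0.3635
  methanol: x = 0.2703, y = 0.4459
  ethylbenzene: x = 0.6353, y = 0.1906

V/F = 0.5860, x_diethyl ether = 0.0944, y_diethyl ether = 0.3635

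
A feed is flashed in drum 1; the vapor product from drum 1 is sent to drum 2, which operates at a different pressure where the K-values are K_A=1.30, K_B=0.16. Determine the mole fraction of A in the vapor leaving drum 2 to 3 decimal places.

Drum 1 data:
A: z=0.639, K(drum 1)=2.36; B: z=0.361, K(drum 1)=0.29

Drum 1:
Binary case is linear: z₁(K₁−1)(1+ψ₁(K₂−1)) + z₂(K₂−1)(1+ψ₁(K₁−1)) = 0
⇒ ψ₁ = [z₁(K₁−1)+z₂(K₂−1)] / [−(K₁−1)(K₂−1)] = 0.6127/0.9656 = 0.635
Drum-1 compositions:
  A: x = 0.343, y = 0.809
  B: x = 0.657, y = 0.191
Drum-2 feed = drum-1 vapor: z₂ = (0.8095, 0.1905).
Drum 2:
Material balance + equilibrium reduce to Σ zᵢ(Kᵢ−1)/(1+ψ₂(Kᵢ−1)) = 0.
g(0) = ΣzᵢKᵢ − 1 = 0.083 and g(1) = 1 − Σzᵢ/Kᵢ = -0.813, so a root lies in (0, 1).
Binary case is linear: z₁(K₁−1)(1+ψ₂(K₂−1)) + z₂(K₂−1)(1+ψ₂(K₁−1)) = 0
⇒ ψ₂ = [z₁(K₁−1)+z₂(K₂−1)] / [−(K₁−1)(K₂−1)] = 0.0828/0.2520 = 0.329
  A: x = 0.737, y = 0.958
  B: x = 0.263, y = 0.042

y_A (drum 2) = 0.958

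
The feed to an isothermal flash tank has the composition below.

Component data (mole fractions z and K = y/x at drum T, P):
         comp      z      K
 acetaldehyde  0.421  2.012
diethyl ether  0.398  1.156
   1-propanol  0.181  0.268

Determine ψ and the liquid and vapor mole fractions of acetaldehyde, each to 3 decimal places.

ψ = 0.756, x_acetaldehyde = 0.238, y_acetaldehyde = 0.480

Material balance + equilibrium reduce to Σ zᵢ(Kᵢ−1)/(1+ψ(Kᵢ−1)) = 0.
g(0) = ΣzᵢKᵢ − 1 = 0.356 and g(1) = 1 − Σzᵢ/Kᵢ = -0.229, so a root lies in (0, 1).
Newton–Raphson from ψ = 0.5:
  ψ = 0.500: g = 0.1315, g' = -0.440 → ψ = 0.799
  ψ = 0.799: g = -0.0284, g' = -0.702 → ψ = 0.759
  ψ = 0.759: g = -0.0014, g' = -0.636 → ψ = 0.756
Converged at ψ = 0.756.
Compositions from xᵢ = zᵢ/(1+ψ(Kᵢ−1)), yᵢ = Kᵢxᵢ:
  acetaldehyde: x = 0.238, y = 0.480
  diethyl ether: x = 0.356, y = 0.412
  1-propanol: x = 0.406, y = 0.109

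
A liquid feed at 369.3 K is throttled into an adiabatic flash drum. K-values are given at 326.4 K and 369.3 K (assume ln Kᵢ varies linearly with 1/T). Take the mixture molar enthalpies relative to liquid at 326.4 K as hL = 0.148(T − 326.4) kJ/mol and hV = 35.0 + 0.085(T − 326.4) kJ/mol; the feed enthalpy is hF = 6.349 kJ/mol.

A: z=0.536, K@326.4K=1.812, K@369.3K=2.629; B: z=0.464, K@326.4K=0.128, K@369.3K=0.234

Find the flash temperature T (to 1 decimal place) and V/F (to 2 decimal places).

Adiabatic flash: solve Rachford–Rice at each trial T, then check hF = ψ·hV(T) + (1−ψ)·hL(T).
  T = 326.4 K: K = (1.812, 0.128), RR gives ψ = 0.043, H_out = 1.514 kJ/mol
  T = 369.3 K: K = (2.629, 0.234), RR gives ψ = 0.415, H_out = 19.749 kJ/mol
  T = 347.9 K: K = (2.209, 0.176), RR gives ψ = 0.267, H_out = 12.164 kJ/mol
  T = 337.1 K: K = (2.006, 0.151), RR gives ψ = 0.170, H_out = 7.420 kJ/mol
  T = 331.8 K: K = (1.909, 0.139), RR gives ψ = 0.112, H_out = 4.691 kJ/mol
  T = 334.5 K: K = (1.958, 0.145), RR gives ψ = 0.143, H_out = 6.122 kJ/mol
  T = 335.8 K: K = (1.982, 0.148), RR gives ψ = 0.157, H_out = 6.781 kJ/mol
Linear interpolation between T = 334.5 (H_out = 6.122) and T = 335.8 (H_out = 6.781) on hF = 6.349 gives T ≈ 334.9 K, at which ψ = 0.15.

T = 334.9 K, V/F = 0.15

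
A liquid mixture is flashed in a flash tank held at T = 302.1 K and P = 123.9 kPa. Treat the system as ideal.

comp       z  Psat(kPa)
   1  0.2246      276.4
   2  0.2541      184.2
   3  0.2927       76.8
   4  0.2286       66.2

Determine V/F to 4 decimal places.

Raoult's law: Kᵢ = Pᵢˢᵃᵗ/P = Pᵢˢᵃᵗ/123.9.
  K_1 = 276.4/123.9 = 2.230831, K_2 = 184.2/123.9 = 1.486683, K_3 = 76.8/123.9 = 0.619855, K_4 = 66.2/123.9 = 0.534302
Material balance + equilibrium reduce to Σ zᵢ(Kᵢ−1)/(1+V/F(Kᵢ−1)) = 0.
Feasibility: ΣzᵢKᵢ = 1.1824, Σzᵢ/Kᵢ = 1.1717 — both > 1, two phases present.
Newton–Raphson from V/F = 0.65:
  V/F = 0.6500: g = -0.05294, g' = -0.3163 → V/F = 0.4827
  V/F = 0.4827: g = -0.00003, g' = -0.3193 → V/F = 0.4826
Converged at V/F = 0.4826.

V/F = 0.4826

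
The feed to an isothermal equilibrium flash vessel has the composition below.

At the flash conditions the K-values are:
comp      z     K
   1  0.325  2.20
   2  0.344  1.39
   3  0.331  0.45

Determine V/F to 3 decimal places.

V/F = 0.748

Rachford–Rice: g(V/F) = Σ zᵢ(Kᵢ−1)/(1+V/F(Kᵢ−1)) = 0.
Feasibility: ΣzᵢKᵢ = 1.342, Σzᵢ/Kᵢ = 1.131 — both > 1, two phases present.
Newton iteration, V/F⁰ = 0.5:
  V/F = 0.500: g = 0.1049, g' = -0.410 → V/F = 0.756
  V/F = 0.756: g = -0.0035, g' = -0.453 → V/F = 0.748
Converged at V/F = 0.748.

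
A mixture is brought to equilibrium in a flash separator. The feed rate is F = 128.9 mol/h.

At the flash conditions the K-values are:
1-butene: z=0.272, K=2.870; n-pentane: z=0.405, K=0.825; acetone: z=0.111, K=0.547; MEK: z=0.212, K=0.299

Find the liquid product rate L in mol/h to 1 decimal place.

L = 89.2 mol/h

Newton iteration, β⁰ = 0.39:
  β = 0.390: g = -0.0475, g' = -0.563 → β = 0.306
  β = 0.306: g = 0.0013, g' = -0.598 → β = 0.308
Converged at β = 0.308.
Then V = β·F = 0.3078·128.9 = 39.7 mol/h and L = F − V = 89.2 mol/h.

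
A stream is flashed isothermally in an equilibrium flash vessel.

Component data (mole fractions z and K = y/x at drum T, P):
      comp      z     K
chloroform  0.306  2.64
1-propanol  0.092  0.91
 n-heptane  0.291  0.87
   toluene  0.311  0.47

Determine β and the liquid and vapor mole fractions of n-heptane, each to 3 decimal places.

Material balance + equilibrium reduce to Σ zᵢ(Kᵢ−1)/(1+β(Kᵢ−1)) = 0.
g(0) = ΣzᵢKᵢ − 1 = 0.291 and g(1) = 1 − Σzᵢ/Kᵢ = -0.213, so a root lies in (0, 1).
Iterate (Newton) starting at β = 0.5:
  β = 0.500: g = 0.0023, g' = -0.417 → β = 0.506
Converged at β = 0.506.
Compositions from xᵢ = zᵢ/(1+β(Kᵢ−1)), yᵢ = Kᵢxᵢ:
  chloroform: x = 0.167, y = 0.442
  1-propanol: x = 0.096, y = 0.088
  n-heptane: x = 0.311, y = 0.271
  toluene: x = 0.425, y = 0.200

β = 0.506, x_n-heptane = 0.311, y_n-heptane = 0.271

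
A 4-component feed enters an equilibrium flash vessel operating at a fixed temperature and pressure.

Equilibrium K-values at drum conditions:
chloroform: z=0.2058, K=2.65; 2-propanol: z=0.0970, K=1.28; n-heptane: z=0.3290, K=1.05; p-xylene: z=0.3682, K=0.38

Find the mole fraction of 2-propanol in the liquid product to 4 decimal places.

x_2-propanol = 0.0901

Iterate (Newton) starting at ψ = 0.5:
  ψ = 0.5000: g = -0.10491, g' = -0.4721 → ψ = 0.2778
  ψ = 0.2778: g = -0.00152, g' = -0.4773 → ψ = 0.2746
Converged at ψ = 0.2746.
Compositions from xᵢ = zᵢ/(1+ψ(Kᵢ−1)), yᵢ = Kᵢxᵢ:
  chloroform: x = 0.1416, y = 0.3753
  2-propanol: x = 0.0901, y = 0.1153
  n-heptane: x = 0.3245, y = 0.3408
  p-xylene: x = 0.4438, y = 0.1686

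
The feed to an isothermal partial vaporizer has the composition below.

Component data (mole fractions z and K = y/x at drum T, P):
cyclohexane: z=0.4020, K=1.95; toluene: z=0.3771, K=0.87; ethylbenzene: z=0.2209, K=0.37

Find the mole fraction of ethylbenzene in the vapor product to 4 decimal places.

y_ethylbenzene = 0.1203

Let ψ = V/F and solve Σ zᵢ(Kᵢ−1)/(1+ψ(Kᵢ−1)) = 0.
g(0) = ΣzᵢKᵢ − 1 = 0.1937 and g(1) = 1 − Σzᵢ/Kᵢ = -0.2366, so a root lies in (0, 1).
Newton iteration, ψ⁰ = 0.64:
  ψ = 0.6400: g = -0.04916, g' = -0.3941 → ψ = 0.5152
  ψ = 0.5152: g = -0.00220, g' = -0.3631 → ψ = 0.5092
Converged at ψ = 0.5092.
Compositions from xᵢ = zᵢ/(1+ψ(Kᵢ−1)), yᵢ = Kᵢxᵢ:
  cyclohexane: x = 0.2709, y = 0.5283
  toluene: x = 0.4038, y = 0.3513
  ethylbenzene: x = 0.3252, y = 0.1203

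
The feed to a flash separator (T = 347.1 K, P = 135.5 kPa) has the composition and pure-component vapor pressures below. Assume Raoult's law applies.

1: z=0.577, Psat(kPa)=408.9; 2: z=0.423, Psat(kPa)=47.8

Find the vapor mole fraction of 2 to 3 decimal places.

Raoult's law: Kᵢ = Pᵢˢᵃᵗ/P = Pᵢˢᵃᵗ/135.5.
  K_1 = 408.9/135.5 = 3.01771, K_2 = 47.8/135.5 = 0.35277
Let ψ = V/F and solve Σ zᵢ(Kᵢ−1)/(1+ψ(Kᵢ−1)) = 0.
g(0) = ΣzᵢKᵢ − 1 = 0.890 and g(1) = 1 − Σzᵢ/Kᵢ = -0.390, so a root lies in (0, 1).
Iterate (Newton) starting at ψ = 0.55:
  ψ = 0.550: g = 0.1267, g' = -0.955 → ψ = 0.683
  ψ = 0.683: g = -0.0008, g' = -0.984 → ψ = 0.682
Converged at ψ = 0.682.
Compositions from xᵢ = zᵢ/(1+ψ(Kᵢ−1)), yᵢ = Kᵢxᵢ:
  1: x = 0.243, y = 0.733
  2: x = 0.757, y = 0.267

y_2 = 0.267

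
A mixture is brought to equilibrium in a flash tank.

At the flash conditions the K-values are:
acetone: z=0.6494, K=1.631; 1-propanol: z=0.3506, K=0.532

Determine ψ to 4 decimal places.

Material balance + equilibrium reduce to Σ zᵢ(Kᵢ−1)/(1+ψ(Kᵢ−1)) = 0.
Feasibility: ΣzᵢKᵢ = 1.2457, Σzᵢ/Kᵢ = 1.0572 — both > 1, two phases present.
Binary case is linear: z₁(K₁−1)(1+ψ(K₂−1)) + z₂(K₂−1)(1+ψ(K₁−1)) = 0
⇒ ψ = [z₁(K₁−1)+z₂(K₂−1)] / [−(K₁−1)(K₂−1)] = 0.24569/0.29531 = 0.8320

ψ = 0.8320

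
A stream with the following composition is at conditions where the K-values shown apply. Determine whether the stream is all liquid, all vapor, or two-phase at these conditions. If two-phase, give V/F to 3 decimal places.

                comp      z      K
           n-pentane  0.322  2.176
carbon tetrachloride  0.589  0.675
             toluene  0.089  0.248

ΣzᵢKᵢ = 1.120; Σzᵢ/Kᵢ = 1.379.
Both exceed 1, so a two-phase solution exists.
Let ψ = V/F and solve Σ zᵢ(Kᵢ−1)/(1+ψ(Kᵢ−1)) = 0.
Newton–Raphson from ψ = 0.5:
  ψ = 0.500: g = -0.0974, g' = -0.395 → ψ = 0.253
  ψ = 0.253: g = 0.0005, g' = -0.415 → ψ = 0.254
Converged at ψ = 0.254.

two-phase, V/F = 0.254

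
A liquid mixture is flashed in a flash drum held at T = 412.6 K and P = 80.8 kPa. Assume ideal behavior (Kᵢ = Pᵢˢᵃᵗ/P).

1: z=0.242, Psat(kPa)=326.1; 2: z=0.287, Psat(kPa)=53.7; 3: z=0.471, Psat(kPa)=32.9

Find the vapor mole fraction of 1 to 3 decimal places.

Raoult's law: Kᵢ = Pᵢˢᵃᵗ/P = Pᵢˢᵃᵗ/80.8.
  K_1 = 326.1/80.8 = 4.03589, K_2 = 53.7/80.8 = 0.66460, K_3 = 32.9/80.8 = 0.40718
Let ψ = V/F and solve Σ zᵢ(Kᵢ−1)/(1+ψ(Kᵢ−1)) = 0.
Check two-phase: ΣzᵢKᵢ = 1.359 > 1 and Σzᵢ/Kᵢ = 1.649 > 1, so g(0) = 0.359 > 0 and g(1) = -0.649 < 0.
Newton iteration, ψ⁰ = 0.35:
  ψ = 0.350: g = -0.1052, g' = -0.829 → ψ = 0.223
  ψ = 0.223: g = 0.0121, g' = -1.050 → ψ = 0.235
Converged at ψ = 0.235.
Compositions from xᵢ = zᵢ/(1+ψ(Kᵢ−1)), yᵢ = Kᵢxᵢ:
  1: x = 0.141, y = 0.570
  2: x = 0.312, y = 0.207
  3: x = 0.547, y = 0.223

y_1 = 0.570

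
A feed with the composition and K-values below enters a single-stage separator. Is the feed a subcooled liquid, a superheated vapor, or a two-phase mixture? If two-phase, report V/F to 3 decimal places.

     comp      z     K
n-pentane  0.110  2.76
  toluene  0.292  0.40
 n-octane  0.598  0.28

ΣzᵢKᵢ = 0.588; Σzᵢ/Kᵢ = 2.906.
Since ΣzᵢKᵢ < 1 the mixture is below its bubble point — single liquid phase.

subcooled liquid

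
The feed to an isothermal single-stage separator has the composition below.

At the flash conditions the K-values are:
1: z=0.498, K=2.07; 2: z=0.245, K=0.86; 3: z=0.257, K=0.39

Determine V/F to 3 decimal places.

Rachford–Rice: g(V/F) = Σ zᵢ(Kᵢ−1)/(1+V/F(Kᵢ−1)) = 0.
Feasibility: ΣzᵢKᵢ = 1.342, Σzᵢ/Kᵢ = 1.184 — both > 1, two phases present.
Newton–Raphson from V/F = 0.5:
  V/F = 0.500: g = 0.0847, g' = -0.446 → V/F = 0.690
  V/F = 0.690: g = -0.0022, g' = -0.480 → V/F = 0.686
Converged at V/F = 0.686.

V/F = 0.686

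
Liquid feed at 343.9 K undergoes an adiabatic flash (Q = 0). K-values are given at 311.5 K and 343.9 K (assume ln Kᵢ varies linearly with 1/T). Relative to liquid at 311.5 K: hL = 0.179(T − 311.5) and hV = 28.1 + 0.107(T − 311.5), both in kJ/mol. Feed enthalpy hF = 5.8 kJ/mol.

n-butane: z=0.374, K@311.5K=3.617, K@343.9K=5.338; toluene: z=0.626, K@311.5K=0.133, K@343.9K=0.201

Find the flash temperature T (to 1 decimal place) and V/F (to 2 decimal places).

T = 312.8 K, V/F = 0.20

Adiabatic flash: solve Rachford–Rice at each trial T, then check hF = ψ·hV(T) + (1−ψ)·hL(T).
  T = 311.5 K: K = (3.617, 0.133), RR gives ψ = 0.192, H_out = 5.400 kJ/mol
  T = 343.9 K: K = (5.338, 0.201), RR gives ψ = 0.324, H_out = 14.142 kJ/mol
  T = 327.7 K: K = (4.437, 0.165), RR gives ψ = 0.266, H_out = 10.060 kJ/mol
  T = 319.6 K: K = (4.016, 0.149), RR gives ψ = 0.232, H_out = 7.827 kJ/mol
  T = 315.6 K: K = (3.816, 0.141), RR gives ψ = 0.213, H_out = 6.657 kJ/mol
  T = 313.6 K: K = (3.718, 0.137), RR gives ψ = 0.203, H_out = 6.052 kJ/mol
Linear interpolation between T = 311.5 (H_out = 5.400) and T = 313.6 (H_out = 6.052) on hF = 5.8 gives T ≈ 312.8 K, at which ψ = 0.20.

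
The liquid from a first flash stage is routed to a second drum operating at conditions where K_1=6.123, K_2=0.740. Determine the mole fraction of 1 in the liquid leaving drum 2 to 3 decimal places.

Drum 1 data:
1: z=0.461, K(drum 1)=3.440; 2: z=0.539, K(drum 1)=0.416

x_1 (drum 2) = 0.048

Drum 1:
Newton iteration, ψ₁⁰ = 0.31:
  ψ₁ = 0.310: g = 0.2561, g' = -1.164 → ψ₁ = 0.530
  ψ₁ = 0.530: g = 0.0346, g' = -0.907 → ψ₁ = 0.568
Converged at ψ₁ = 0.568.
Drum-1 compositions:
  1: x = 0.193, y = 0.664
  2: x = 0.807, y = 0.336
Drum-2 feed = drum-1 liquid: z₂ = (0.1931, 0.8069).
Drum 2:
Newton iteration, ψ₂⁰ = 0.5:
  ψ₂ = 0.500: g = 0.0367, g' = -0.472 → ψ₂ = 0.578
  ψ₂ = 0.578: g = 0.0030, g' = -0.399 → ψ₂ = 0.585
Converged at ψ₂ = 0.585.
  1: x = 0.048, y = 0.296
  2: x = 0.952, y = 0.704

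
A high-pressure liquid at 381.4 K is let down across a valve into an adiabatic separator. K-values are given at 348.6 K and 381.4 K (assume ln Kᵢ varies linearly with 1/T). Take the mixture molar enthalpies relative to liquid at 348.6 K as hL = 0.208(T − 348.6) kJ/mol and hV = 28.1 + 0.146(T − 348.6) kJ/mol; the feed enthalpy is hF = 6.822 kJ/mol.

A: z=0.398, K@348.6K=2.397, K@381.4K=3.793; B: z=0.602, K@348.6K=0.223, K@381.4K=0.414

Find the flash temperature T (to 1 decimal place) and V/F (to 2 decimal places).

Adiabatic flash: solve Rachford–Rice at each trial T, then check hF = ψ·hV(T) + (1−ψ)·hL(T).
  T = 348.6 K: K = (2.397, 0.223), RR gives ψ = 0.081, H_out = 2.285 kJ/mol
  T = 381.4 K: K = (3.793, 0.414), RR gives ψ = 0.464, H_out = 18.908 kJ/mol
  T = 365.0 K: K = (3.047, 0.308), RR gives ψ = 0.281, H_out = 11.023 kJ/mol
  T = 356.8 K: K = (2.710, 0.263), RR gives ψ = 0.188, H_out = 6.893 kJ/mol
  T = 352.7 K: K = (2.550, 0.242), RR gives ψ = 0.137, H_out = 4.670 kJ/mol
  T = 354.8 K: K = (2.631, 0.253), RR gives ψ = 0.164, H_out = 5.826 kJ/mol
Linear interpolation between T = 354.8 (H_out = 5.826) and T = 356.8 (H_out = 6.893) on hF = 6.822 gives T ≈ 356.7 K, at which ψ = 0.19.

T = 356.7 K, V/F = 0.19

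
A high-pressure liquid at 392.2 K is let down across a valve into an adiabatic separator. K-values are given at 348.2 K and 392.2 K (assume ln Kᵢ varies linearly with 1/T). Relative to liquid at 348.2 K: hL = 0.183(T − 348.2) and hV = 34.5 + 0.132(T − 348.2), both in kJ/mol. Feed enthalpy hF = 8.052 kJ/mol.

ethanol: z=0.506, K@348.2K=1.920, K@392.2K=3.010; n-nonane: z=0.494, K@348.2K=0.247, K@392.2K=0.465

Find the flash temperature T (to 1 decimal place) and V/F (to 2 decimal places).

T = 353.0 K, V/F = 0.21

Adiabatic flash: solve Rachford–Rice at each trial T, then check hF = ψ·hV(T) + (1−ψ)·hL(T).
  T = 348.2 K: K = (1.920, 0.247), RR gives ψ = 0.135, H_out = 4.658 kJ/mol
  T = 392.2 K: K = (3.010, 0.465), RR gives ψ = 0.700, H_out = 30.632 kJ/mol
  T = 370.2 K: K = (2.436, 0.345), RR gives ψ = 0.429, H_out = 18.345 kJ/mol
  T = 359.2 K: K = (2.171, 0.294), RR gives ψ = 0.294, H_out = 12.001 kJ/mol
  T = 353.7 K: K = (2.043, 0.270), RR gives ψ = 0.219, H_out = 8.514 kJ/mol
  T = 350.9 K: K = (1.980, 0.258), RR gives ψ = 0.178, H_out = 6.607 kJ/mol
  T = 352.3 K: K = (2.012, 0.264), RR gives ψ = 0.199, H_out = 7.573 kJ/mol
Linear interpolation between T = 352.3 (H_out = 7.573) and T = 353.7 (H_out = 8.514) on hF = 8.052 gives T ≈ 353.0 K, at which ψ = 0.21.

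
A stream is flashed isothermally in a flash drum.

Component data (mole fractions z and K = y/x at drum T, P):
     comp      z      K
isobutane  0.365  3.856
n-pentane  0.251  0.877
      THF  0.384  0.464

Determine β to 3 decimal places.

Material balance + equilibrium reduce to Σ zᵢ(Kᵢ−1)/(1+β(Kᵢ−1)) = 0.
Feasibility: ΣzᵢKᵢ = 1.806, Σzᵢ/Kᵢ = 1.208 — both > 1, two phases present.
Iterate (Newton) starting at β = 0.53:
  β = 0.530: g = 0.0942, g' = -0.691 → β = 0.666
  β = 0.666: g = 0.0053, g' = -0.625 → β = 0.675
Converged at β = 0.675.

β = 0.675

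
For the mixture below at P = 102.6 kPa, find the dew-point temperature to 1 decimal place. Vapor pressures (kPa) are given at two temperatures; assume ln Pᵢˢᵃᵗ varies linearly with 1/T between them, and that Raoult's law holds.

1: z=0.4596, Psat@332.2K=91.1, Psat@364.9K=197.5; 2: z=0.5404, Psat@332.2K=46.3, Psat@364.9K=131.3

Dew-point temperature: Σzᵢ·P/Pᵢˢᵃᵗ(T) = 1. Interpolate ln Pᵢˢᵃᵗ = aᵢ + bᵢ/T.
  T = 332.2 K: ΣzᵢP/Pᵢˢᵃᵗ = 1.7151
  T = 364.9 K: ΣzᵢP/Pᵢˢᵃᵗ = 0.6610
  T = 348.5 K: ΣzᵢP/Pᵢˢᵃᵗ = 1.0407
  T = 356.7 K: ΣzᵢP/Pᵢˢᵃᵗ = 0.8247
  T = 352.6 K: ΣzᵢP/Pᵢˢᵃᵗ = 0.9251
  T = 350.6 K: ΣzᵢP/Pᵢˢᵃᵗ = 0.9794
Interpolating between 348.5 K and 350.6 K gives T ≈ 349.9 K.

T = 349.9 K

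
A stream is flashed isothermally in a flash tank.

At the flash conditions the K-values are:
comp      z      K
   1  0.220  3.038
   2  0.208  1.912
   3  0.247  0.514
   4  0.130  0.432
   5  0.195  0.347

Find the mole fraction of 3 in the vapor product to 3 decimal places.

y_3 = 0.153

Iterate (Newton) starting at V/F = 0.52:
  V/F = 0.520: g = -0.1119, g' = -0.675 → V/F = 0.354
  V/F = 0.354: g = 0.0007, g' = -0.699 → V/F = 0.355
Converged at V/F = 0.355.
Compositions from xᵢ = zᵢ/(1+V/F(Kᵢ−1)), yᵢ = Kᵢxᵢ:
  1: x = 0.128, y = 0.388
  2: x = 0.157, y = 0.300
  3: x = 0.299, y = 0.153
  4: x = 0.163, y = 0.070
  5: x = 0.254, y = 0.088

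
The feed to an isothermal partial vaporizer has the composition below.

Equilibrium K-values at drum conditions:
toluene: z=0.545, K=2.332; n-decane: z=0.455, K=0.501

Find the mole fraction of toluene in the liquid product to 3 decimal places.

Material balance + equilibrium reduce to Σ zᵢ(Kᵢ−1)/(1+ψ(Kᵢ−1)) = 0.
Check two-phase: ΣzᵢKᵢ = 1.499 > 1 and Σzᵢ/Kᵢ = 1.142 > 1, so g(0) = 0.499 > 0 and g(1) = -0.142 < 0.
Binary case is linear: z₁(K₁−1)(1+ψ(K₂−1)) + z₂(K₂−1)(1+ψ(K₁−1)) = 0
⇒ ψ = [z₁(K₁−1)+z₂(K₂−1)] / [−(K₁−1)(K₂−1)] = 0.4989/0.6647 = 0.751
Compositions from xᵢ = zᵢ/(1+ψ(Kᵢ−1)), yᵢ = Kᵢxᵢ:
  toluene: x = 0.273, y = 0.636
  n-decane: x = 0.727, y = 0.364

x_toluene = 0.273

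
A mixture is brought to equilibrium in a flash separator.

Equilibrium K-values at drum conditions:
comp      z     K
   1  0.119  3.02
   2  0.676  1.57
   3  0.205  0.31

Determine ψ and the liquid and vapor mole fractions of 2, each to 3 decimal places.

Material balance + equilibrium reduce to Σ zᵢ(Kᵢ−1)/(1+ψ(Kᵢ−1)) = 0.
Check two-phase: ΣzᵢKᵢ = 1.484 > 1 and Σzᵢ/Kᵢ = 1.131 > 1, so g(0) = 0.484 > 0 and g(1) = -0.131 < 0.
Iterate (Newton) starting at ψ = 0.5:
  ψ = 0.500: g = 0.2035, g' = -0.481 → ψ = 0.923
  ψ = 0.923: g = -0.0534, g' = -0.895 → ψ = 0.864
  ψ = 0.864: g = -0.0042, g' = -0.761 → ψ = 0.858
Converged at ψ = 0.858.
Compositions from xᵢ = zᵢ/(1+ψ(Kᵢ−1)), yᵢ = Kᵢxᵢ:
  1: x = 0.044, y = 0.131
  2: x = 0.454, y = 0.713
  3: x = 0.502, y = 0.156

ψ = 0.858, x_2 = 0.454, y_2 = 0.713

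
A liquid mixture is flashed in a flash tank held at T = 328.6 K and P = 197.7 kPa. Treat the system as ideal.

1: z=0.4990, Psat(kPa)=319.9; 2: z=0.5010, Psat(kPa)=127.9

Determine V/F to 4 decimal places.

V/F = 0.6028

Raoult's law: Kᵢ = Pᵢˢᵃᵗ/P = Pᵢˢᵃᵗ/197.7.
  K_1 = 319.9/197.7 = 1.618108, K_2 = 127.9/197.7 = 0.646940
Binary case is linear: z₁(K₁−1)(1+V/F(K₂−1)) + z₂(K₂−1)(1+V/F(K₁−1)) = 0
⇒ V/F = [z₁(K₁−1)+z₂(K₂−1)] / [−(K₁−1)(K₂−1)] = 0.13155/0.21823 = 0.6028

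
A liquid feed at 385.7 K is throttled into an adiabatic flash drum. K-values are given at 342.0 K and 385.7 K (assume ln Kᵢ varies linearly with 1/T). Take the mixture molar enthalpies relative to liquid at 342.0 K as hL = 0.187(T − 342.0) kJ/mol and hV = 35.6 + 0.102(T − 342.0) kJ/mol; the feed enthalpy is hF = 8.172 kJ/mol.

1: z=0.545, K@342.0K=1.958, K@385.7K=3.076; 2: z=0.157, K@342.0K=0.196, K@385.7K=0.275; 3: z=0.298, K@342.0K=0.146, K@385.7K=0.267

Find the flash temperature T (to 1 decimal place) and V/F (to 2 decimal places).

Adiabatic flash: solve Rachford–Rice at each trial T, then check hF = ψ·hV(T) + (1−ψ)·hL(T).
  T = 342.0 K: K = (1.958, 0.196, 0.146), RR gives ψ = 0.176, H_out = 6.276 kJ/mol
  T = 385.7 K: K = (3.076, 0.275, 0.267), RR gives ψ = 0.527, H_out = 24.980 kJ/mol
  T = 363.9 K: K = (2.489, 0.235, 0.201), RR gives ψ = 0.387, H_out = 17.137 kJ/mol
  T = 352.9 K: K = (2.215, 0.215, 0.172), RR gives ψ = 0.296, H_out = 12.285 kJ/mol
  T = 347.4 K: K = (2.083, 0.205, 0.159), RR gives ψ = 0.240, H_out = 9.451 kJ/mol
  T = 344.7 K: K = (2.020, 0.201, 0.152), RR gives ψ = 0.210, H_out = 7.920 kJ/mol
  T = 346.0 K: K = (2.050, 0.203, 0.155), RR gives ψ = 0.225, H_out = 8.670 kJ/mol
Linear interpolation between T = 344.7 (H_out = 7.920) and T = 346.0 (H_out = 8.670) on hF = 8.172 gives T ≈ 345.1 K, at which ψ = 0.21.

T = 345.1 K, V/F = 0.21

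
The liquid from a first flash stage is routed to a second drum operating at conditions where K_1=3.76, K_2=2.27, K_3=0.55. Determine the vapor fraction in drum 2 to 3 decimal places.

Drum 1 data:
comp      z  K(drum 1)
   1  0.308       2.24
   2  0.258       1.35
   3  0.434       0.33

V/F (drum 2) = 0.728

Drum 1:
Material balance + equilibrium reduce to Σ zᵢ(Kᵢ−1)/(1+ψ₁(Kᵢ−1)) = 0.
g(0) = ΣzᵢKᵢ − 1 = 0.181 and g(1) = 1 − Σzᵢ/Kᵢ = -0.644, so a root lies in (0, 1).
Newton–Raphson from ψ₁ = 0.47:
  ψ₁ = 0.470: g = -0.1056, g' = -0.627 → ψ₁ = 0.302
  ψ₁ = 0.302: g = -0.0048, g' = -0.583 → ψ₁ = 0.293
Converged at ψ₁ = 0.293.
Drum-1 compositions:
  1: x = 0.226, y = 0.506
  2: x = 0.234, y = 0.316
  3: x = 0.540, y = 0.178
Drum-2 feed = drum-1 liquid: z₂ = (0.2258, 0.2340, 0.5402).
Drum 2:
Material balance + equilibrium reduce to Σ zᵢ(Kᵢ−1)/(1+ψ₂(Kᵢ−1)) = 0.
Check two-phase: ΣzᵢKᵢ = 1.677 > 1 and Σzᵢ/Kᵢ = 1.145 > 1, so g(0) = 0.677 > 0 and g(1) = -0.145 < 0.
Iterate (Newton) starting at ψ₂ = 0.57:
  ψ₂ = 0.570: g = 0.0877, g' = -0.585 → ψ₂ = 0.720
  ψ₂ = 0.720: g = 0.0043, g' = -0.535 → ψ₂ = 0.728
Converged at ψ₂ = 0.728.
  1: x = 0.075, y = 0.282
  2: x = 0.122, y = 0.276
  3: x = 0.803, y = 0.442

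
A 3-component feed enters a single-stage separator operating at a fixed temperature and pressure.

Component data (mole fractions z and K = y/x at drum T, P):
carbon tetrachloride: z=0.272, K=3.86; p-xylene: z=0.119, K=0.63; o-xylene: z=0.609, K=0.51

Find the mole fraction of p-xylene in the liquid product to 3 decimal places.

Rachford–Rice: g(ψ) = Σ zᵢ(Kᵢ−1)/(1+ψ(Kᵢ−1)) = 0.
Check two-phase: ΣzᵢKᵢ = 1.435 > 1 and Σzᵢ/Kᵢ = 1.453 > 1, so g(0) = 0.435 > 0 and g(1) = -0.453 < 0.
Newton–Raphson from ψ = 0.56:
  ψ = 0.560: g = -0.1678, g' = -0.632 → ψ = 0.295
  ψ = 0.295: g = 0.0240, g' = -0.875 → ψ = 0.322
  ψ = 0.322: g = 0.0006, g' = -0.830 → ψ = 0.323
Converged at ψ = 0.323.
Compositions from xᵢ = zᵢ/(1+ψ(Kᵢ−1)), yᵢ = Kᵢxᵢ:
  carbon tetrachloride: x = 0.141, y = 0.546
  p-xylene: x = 0.135, y = 0.085
  o-xylene: x = 0.723, y = 0.369

x_p-xylene = 0.135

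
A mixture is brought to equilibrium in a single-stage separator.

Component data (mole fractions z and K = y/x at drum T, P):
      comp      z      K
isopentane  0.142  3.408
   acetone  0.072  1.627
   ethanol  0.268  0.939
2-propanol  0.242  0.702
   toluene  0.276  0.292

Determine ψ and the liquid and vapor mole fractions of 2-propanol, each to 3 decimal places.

Let ψ = V/F and solve Σ zᵢ(Kᵢ−1)/(1+ψ(Kᵢ−1)) = 0.
Feasibility: ΣzᵢKᵢ = 1.103, Σzᵢ/Kᵢ = 1.661 — both > 1, two phases present.
Newton–Raphson from ψ = 0.41:
  ψ = 0.410: g = -0.1663, g' = -0.530 → ψ = 0.096
  ψ = 0.096: g = 0.0198, g' = -0.751 → ψ = 0.123
Converged at ψ = 0.123.
Compositions from xᵢ = zᵢ/(1+ψ(Kᵢ−1)), yᵢ = Kᵢxᵢ:
  isopentane: x = 0.109, y = 0.373
  acetone: x = 0.067, y = 0.109
  ethanol: x = 0.270, y = 0.254
  2-propanol: x = 0.251, y = 0.176
  toluene: x = 0.302, y = 0.088

ψ = 0.123, x_2-propanol = 0.251, y_2-propanol = 0.176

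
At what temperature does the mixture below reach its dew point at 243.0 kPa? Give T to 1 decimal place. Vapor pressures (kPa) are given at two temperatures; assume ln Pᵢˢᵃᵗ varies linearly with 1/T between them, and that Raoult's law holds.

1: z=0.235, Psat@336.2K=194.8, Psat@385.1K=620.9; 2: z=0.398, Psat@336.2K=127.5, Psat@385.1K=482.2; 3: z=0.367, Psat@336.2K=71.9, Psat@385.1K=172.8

Dew-point temperature: Σzᵢ·P/Pᵢˢᵃᵗ(T) = 1. Interpolate ln Pᵢˢᵃᵗ = aᵢ + bᵢ/T.
  T = 336.2 K: ΣzᵢP/Pᵢˢᵃᵗ = 2.2920
  T = 385.1 K: ΣzᵢP/Pᵢˢᵃᵗ = 0.8086
  T = 360.6 K: ΣzᵢP/Pᵢˢᵃᵗ = 1.3088
  T = 372.9 K: ΣzᵢP/Pᵢˢᵃᵗ = 1.0185
  T = 379.0 K: ΣzᵢP/Pᵢˢᵃᵗ = 0.9056
  T = 375.9 K: ΣzᵢP/Pᵢˢᵃᵗ = 0.9608
  T = 374.4 K: ΣzᵢP/Pᵢˢᵃᵗ = 0.9891
Interpolating between 372.9 K and 374.4 K gives T ≈ 373.8 K.

T = 373.8 K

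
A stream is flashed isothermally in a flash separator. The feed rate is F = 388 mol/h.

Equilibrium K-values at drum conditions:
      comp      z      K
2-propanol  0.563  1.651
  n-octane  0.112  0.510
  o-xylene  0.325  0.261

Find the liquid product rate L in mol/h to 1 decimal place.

L = 325.9 mol/h

Newton iteration, ψ⁰ = 0.5:
  ψ = 0.500: g = -0.1771, g' = -0.629 → ψ = 0.219
  ψ = 0.219: g = -0.0271, g' = -0.469 → ψ = 0.161
  ψ = 0.161: g = -0.0004, g' = -0.456 → ψ = 0.160
Converged at ψ = 0.160.
Then V = ψ·F = 0.1600·388 = 62.1 mol/h and L = F − V = 325.9 mol/h.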